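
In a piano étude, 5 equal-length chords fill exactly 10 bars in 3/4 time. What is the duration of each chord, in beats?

6 beats

10 bars × 3 beats/bar = 30 beats total.
30 beats ÷ 5 chords = 6 beats per chord.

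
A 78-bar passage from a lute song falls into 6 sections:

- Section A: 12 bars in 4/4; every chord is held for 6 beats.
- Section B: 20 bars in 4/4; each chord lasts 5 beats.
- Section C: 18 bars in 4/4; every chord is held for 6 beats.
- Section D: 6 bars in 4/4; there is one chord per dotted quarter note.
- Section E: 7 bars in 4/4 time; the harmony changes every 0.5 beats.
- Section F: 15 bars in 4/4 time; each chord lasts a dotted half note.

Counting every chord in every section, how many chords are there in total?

128 chords

A: 12 bars × 4 beats = 48 beats; 6 beats/chord → 8 chords.
B: 20 bars × 4 beats = 80 beats; 5 beats/chord → 16 chords.
C: 18 bars × 4 beats = 72 beats; 6 beats/chord → 12 chords.
D: 6 bars × 4 beats = 24 beats; 1.5 beats/chord → 16 chords.
E: 7 bars × 4 beats = 28 beats; 0.5 beats/chord → 56 chords.
F: 15 bars × 4 beats = 60 beats; 3 beats/chord → 20 chords.
Total: 8 + 16 + 12 + 16 + 56 + 20 = 128.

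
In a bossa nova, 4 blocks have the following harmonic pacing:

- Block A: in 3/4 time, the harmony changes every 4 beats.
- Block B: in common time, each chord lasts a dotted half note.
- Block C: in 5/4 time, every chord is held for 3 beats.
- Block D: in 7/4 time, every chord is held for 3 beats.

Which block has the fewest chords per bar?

Block A

A: each chord is 4 beats in 3/4, so 0.75 per bar.
B: each chord is 3 beats in 4/4, so 4/3 per bar.
C: each chord is 3 beats in 5/4, so 5/3 per bar.
D: each chord is 3 beats in 7/4, so 7/3 per bar.
Slowest is A at 0.75 chords/bar.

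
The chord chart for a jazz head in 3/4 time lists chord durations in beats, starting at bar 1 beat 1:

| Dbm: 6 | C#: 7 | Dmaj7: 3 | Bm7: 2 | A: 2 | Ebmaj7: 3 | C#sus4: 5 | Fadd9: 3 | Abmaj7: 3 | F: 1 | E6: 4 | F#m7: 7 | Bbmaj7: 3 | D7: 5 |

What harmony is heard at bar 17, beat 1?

Beat 1 of bar 17 is beat (17−1)×3 + 1 = 49 overall.
Running totals: Dbm ends at 6, C# ends at 13, Dmaj7 ends at 16, Bm7 ends at 18, A ends at 20, Ebmaj7 ends at 23, C#sus4 ends at 28, Fadd9 ends at 31, Abmaj7 ends at 34, F ends at 35, E6 ends at 39, F#m7 ends at 46, Bbmaj7 ends at 49.
Beat 49 falls within Bbmaj7.

Bbmaj7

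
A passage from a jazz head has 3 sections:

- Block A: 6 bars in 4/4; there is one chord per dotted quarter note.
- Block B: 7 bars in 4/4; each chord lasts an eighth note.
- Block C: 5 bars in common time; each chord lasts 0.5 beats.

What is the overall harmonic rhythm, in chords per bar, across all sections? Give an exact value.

56/9 chords per bar

A: 6 bars of 4 beats is 24 beats; at 1.5 beats each that's 16 chords.
B: 7 bars of 4 beats is 28 beats; at 0.5 beats each that's 56 chords.
C: 5 bars of 4 beats is 20 beats; at 0.5 beats each that's 40 chords.
Overall: 112 chords over 18 bars → 112/18 = 56/9 chords per bar.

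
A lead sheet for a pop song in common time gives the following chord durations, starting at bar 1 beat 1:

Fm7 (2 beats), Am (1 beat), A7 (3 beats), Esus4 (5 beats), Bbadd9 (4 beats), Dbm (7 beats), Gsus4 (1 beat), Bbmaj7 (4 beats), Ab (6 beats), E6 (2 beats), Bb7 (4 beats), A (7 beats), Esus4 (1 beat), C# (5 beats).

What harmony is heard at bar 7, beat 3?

Beat 3 of bar 7 is beat (7−1)×4 + 3 = 27 overall.
Running totals: Fm7 ends at 2, Am ends at 3, A7 ends at 6, Esus4 ends at 11, Bbadd9 ends at 15, Dbm ends at 22, Gsus4 ends at 23, Bbmaj7 ends at 27.
Beat 27 falls within Bbmaj7.

Bbmaj7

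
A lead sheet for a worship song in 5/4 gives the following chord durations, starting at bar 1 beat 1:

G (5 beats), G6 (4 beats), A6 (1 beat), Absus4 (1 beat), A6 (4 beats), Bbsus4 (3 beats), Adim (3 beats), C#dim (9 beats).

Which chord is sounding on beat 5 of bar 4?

Beat 5 of bar 4 is beat (4−1)×5 + 5 = 20 overall.
Running totals: G ends at 5, G6 ends at 9, A6 ends at 10, Absus4 ends at 11, A6 ends at 15, Bbsus4 ends at 18, Adim ends at 21.
Beat 20 falls within Adim.

Adim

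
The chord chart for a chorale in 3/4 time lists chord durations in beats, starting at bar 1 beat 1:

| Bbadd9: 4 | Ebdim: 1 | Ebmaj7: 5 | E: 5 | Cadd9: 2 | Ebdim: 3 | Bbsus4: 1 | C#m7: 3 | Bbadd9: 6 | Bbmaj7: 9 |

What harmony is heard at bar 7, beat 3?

Beat 3 of bar 7 is beat (7−1)×3 + 3 = 21 overall.
Running totals: Bbadd9 ends at 4, Ebdim ends at 5, Ebmaj7 ends at 10, E ends at 15, Cadd9 ends at 17, Ebdim ends at 20, Bbsus4 ends at 21.
Beat 21 falls within Bbsus4.

Bbsus4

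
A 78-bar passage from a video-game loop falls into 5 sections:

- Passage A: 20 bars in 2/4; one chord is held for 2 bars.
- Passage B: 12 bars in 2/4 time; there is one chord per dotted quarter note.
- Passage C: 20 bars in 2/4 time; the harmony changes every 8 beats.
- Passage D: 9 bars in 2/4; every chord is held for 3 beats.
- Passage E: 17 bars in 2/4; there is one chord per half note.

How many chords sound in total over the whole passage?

A has 40 beats and chords last 4 each, so 10 chords.
B has 24 beats and chords last 1.5 each, so 16 chords.
C has 40 beats and chords last 8 each, so 5 chords.
D has 18 beats and chords last 3 each, so 6 chords.
E has 34 beats and chords last 2 each, so 17 chords.
Total: 10 + 16 + 5 + 6 + 17 = 54.

54 chords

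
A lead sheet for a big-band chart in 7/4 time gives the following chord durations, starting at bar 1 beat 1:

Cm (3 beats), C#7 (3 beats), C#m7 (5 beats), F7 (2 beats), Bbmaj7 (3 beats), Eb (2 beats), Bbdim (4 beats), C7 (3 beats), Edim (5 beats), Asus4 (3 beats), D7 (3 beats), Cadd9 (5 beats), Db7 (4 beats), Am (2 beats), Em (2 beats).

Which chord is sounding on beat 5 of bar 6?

Cadd9

Beat 5 of bar 6 is beat (6−1)×7 + 5 = 40 overall.
Running totals: Cm ends at 3, C#7 ends at 6, C#m7 ends at 11, F7 ends at 13, Bbmaj7 ends at 16, Eb ends at 18, Bbdim ends at 22, C7 ends at 25, Edim ends at 30, Asus4 ends at 33, D7 ends at 36, Cadd9 ends at 41.
Beat 40 falls within Cadd9.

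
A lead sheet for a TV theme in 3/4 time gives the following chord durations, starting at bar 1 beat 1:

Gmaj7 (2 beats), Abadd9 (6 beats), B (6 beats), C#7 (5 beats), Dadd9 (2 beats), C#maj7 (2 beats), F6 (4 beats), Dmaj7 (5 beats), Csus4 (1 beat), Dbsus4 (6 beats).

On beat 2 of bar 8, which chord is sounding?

Beat 2 of bar 8 is beat (8−1)×3 + 2 = 23 overall.
Running totals: Gmaj7 ends at 2, Abadd9 ends at 8, B ends at 14, C#7 ends at 19, Dadd9 ends at 21, C#maj7 ends at 23.
Beat 23 falls within C#maj7.

C#maj7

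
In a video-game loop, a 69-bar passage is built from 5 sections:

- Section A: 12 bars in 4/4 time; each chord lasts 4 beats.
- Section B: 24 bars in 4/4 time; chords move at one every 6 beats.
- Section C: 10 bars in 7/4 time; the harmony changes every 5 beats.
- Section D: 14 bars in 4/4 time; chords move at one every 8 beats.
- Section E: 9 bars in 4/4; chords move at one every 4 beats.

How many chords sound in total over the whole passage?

A has 48 beats and chords last 4 each, so 12 chords.
B has 96 beats and chords last 6 each, so 16 chords.
C has 70 beats and chords last 5 each, so 14 chords.
D has 56 beats and chords last 8 each, so 7 chords.
E has 36 beats and chords last 4 each, so 9 chords.
Total: 12 + 16 + 14 + 7 + 9 = 58.

58 chords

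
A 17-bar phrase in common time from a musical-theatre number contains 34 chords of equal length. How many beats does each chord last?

17 bars × 4 beats/bar = 68 beats total.
68 beats ÷ 34 chords = 2 beats per chord.
(That is a half note.)

2 beats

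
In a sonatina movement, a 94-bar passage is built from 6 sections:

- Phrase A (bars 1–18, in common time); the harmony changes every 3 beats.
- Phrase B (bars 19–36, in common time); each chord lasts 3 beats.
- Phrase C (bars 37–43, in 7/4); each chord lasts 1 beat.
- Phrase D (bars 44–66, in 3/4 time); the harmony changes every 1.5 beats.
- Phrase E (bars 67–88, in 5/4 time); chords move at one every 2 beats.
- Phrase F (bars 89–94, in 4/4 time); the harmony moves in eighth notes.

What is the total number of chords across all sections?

A: 18·4 = 72 beats, 72/3 = 24 chords.
B: 18·4 = 72 beats, 72/3 = 24 chords.
C: 7·7 = 49 beats, 49/1 = 49 chords.
D: 23·3 = 69 beats, 69/1.5 = 46 chords.
E: 22·5 = 110 beats, 110/2 = 55 chords.
F: 6·4 = 24 beats, 24/0.5 = 48 chords.
Total: 24 + 24 + 49 + 46 + 55 + 48 = 246.

246 chords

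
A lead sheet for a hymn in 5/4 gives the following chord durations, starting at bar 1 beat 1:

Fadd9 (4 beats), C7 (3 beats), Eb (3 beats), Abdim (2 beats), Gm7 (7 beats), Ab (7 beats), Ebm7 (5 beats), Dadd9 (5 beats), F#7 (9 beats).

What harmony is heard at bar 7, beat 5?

Beat 5 of bar 7 is beat (7−1)×5 + 5 = 35 overall.
Running totals: Fadd9 ends at 4, C7 ends at 7, Eb ends at 10, Abdim ends at 12, Gm7 ends at 19, Ab ends at 26, Ebm7 ends at 31, Dadd9 ends at 36.
Beat 35 falls within Dadd9.

Dadd9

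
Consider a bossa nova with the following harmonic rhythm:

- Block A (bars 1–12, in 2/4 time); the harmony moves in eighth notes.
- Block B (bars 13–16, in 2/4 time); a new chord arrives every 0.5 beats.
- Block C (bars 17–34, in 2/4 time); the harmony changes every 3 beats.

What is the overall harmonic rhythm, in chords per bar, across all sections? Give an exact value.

38/17 chords per bar

A: 12 bars of 2 beats is 24 beats; at 0.5 beats each that's 48 chords.
B: 4 bars of 2 beats is 8 beats; at 0.5 beats each that's 16 chords.
C: 18 bars of 2 beats is 36 beats; at 3 beats each that's 12 chords.
Overall: 76 chords over 34 bars → 76/34 = 38/17 chords per bar.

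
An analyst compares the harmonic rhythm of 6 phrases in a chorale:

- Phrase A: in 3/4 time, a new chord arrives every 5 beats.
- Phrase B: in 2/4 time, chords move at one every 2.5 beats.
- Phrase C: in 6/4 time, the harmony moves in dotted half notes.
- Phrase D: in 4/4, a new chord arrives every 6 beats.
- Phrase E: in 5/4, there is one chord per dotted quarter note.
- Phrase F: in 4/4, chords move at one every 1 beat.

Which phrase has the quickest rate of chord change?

Phrase F

A: each chord is 5 beats in 3/4, so 0.6 per bar.
B: each chord is 2.5 beats in 2/4, so 0.8 per bar.
C: each chord is 3 beats in 6/4, so 2 per bar.
D: each chord is 6 beats in 4/4, so 2/3 per bar.
E: each chord is 1.5 beats in 5/4, so 10/3 per bar.
F: each chord is 1 beat in 4/4, so 4 per bar.
Fastest is F at 4 chords/bar.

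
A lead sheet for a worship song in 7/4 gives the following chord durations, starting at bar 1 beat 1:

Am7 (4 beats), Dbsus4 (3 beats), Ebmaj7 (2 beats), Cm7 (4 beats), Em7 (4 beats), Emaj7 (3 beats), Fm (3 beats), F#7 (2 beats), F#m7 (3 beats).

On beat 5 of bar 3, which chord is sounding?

Beat 5 of bar 3 is beat (3−1)×7 + 5 = 19 overall.
Running totals: Am7 ends at 4, Dbsus4 ends at 7, Ebmaj7 ends at 9, Cm7 ends at 13, Em7 ends at 17, Emaj7 ends at 20.
Beat 19 falls within Emaj7.

Emaj7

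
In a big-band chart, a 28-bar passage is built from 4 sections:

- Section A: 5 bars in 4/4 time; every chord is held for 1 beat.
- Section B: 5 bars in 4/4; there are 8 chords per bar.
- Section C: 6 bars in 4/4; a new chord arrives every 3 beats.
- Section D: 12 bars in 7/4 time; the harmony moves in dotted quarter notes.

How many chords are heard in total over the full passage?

124 chords

A has 20 beats and chords last 1 each, so 20 chords.
B has 20 beats and chords last 0.5 each, so 40 chords.
C has 24 beats and chords last 3 each, so 8 chords.
D has 84 beats and chords last 1.5 each, so 56 chords.
Total: 20 + 40 + 8 + 56 = 124.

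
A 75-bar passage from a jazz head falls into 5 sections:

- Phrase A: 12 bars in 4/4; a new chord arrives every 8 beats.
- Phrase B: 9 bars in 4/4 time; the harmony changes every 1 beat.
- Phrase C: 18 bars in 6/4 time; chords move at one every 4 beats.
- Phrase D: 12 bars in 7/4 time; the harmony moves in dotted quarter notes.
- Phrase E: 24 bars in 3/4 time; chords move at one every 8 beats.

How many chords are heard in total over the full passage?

134 chords

A has 48 beats and chords last 8 each, so 6 chords.
B has 36 beats and chords last 1 each, so 36 chords.
C has 108 beats and chords last 4 each, so 27 chords.
D has 84 beats and chords last 1.5 each, so 56 chords.
E has 72 beats and chords last 8 each, so 9 chords.
Total: 6 + 36 + 27 + 56 + 9 = 134.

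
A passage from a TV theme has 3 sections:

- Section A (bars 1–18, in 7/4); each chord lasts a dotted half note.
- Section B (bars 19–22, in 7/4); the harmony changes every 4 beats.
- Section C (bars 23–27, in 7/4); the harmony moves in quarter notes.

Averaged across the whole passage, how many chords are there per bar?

28/9 chords per bar

A: 18 bars of 7 beats is 126 beats; at 3 beats each that's 42 chords.
B: 4 bars of 7 beats is 28 beats; at 4 beats each that's 7 chords.
C: 5 bars of 7 beats is 35 beats; at 1 beat each that's 35 chords.
Overall: 84 chords over 27 bars → 84/27 = 28/9 chords per bar.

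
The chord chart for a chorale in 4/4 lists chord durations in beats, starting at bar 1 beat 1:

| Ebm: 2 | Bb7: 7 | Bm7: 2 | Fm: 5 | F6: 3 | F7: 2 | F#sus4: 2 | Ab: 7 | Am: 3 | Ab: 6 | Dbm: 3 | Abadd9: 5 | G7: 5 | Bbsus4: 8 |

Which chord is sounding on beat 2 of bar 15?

Bbsus4

Beat 2 of bar 15 is beat (15−1)×4 + 2 = 58 overall.
Running totals: Ebm ends at 2, Bb7 ends at 9, Bm7 ends at 11, Fm ends at 16, F6 ends at 19, F7 ends at 21, F#sus4 ends at 23, Ab ends at 30, Am ends at 33, Ab ends at 39, Dbm ends at 42, Abadd9 ends at 47, G7 ends at 52, Bbsus4 ends at 60.
Beat 58 falls within Bbsus4.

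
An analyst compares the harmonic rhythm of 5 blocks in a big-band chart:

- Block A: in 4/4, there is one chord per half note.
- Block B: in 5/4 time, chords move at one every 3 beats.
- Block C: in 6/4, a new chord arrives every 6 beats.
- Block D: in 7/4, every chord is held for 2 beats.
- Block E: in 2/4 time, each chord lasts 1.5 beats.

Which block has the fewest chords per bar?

Block C

A: each chord is 2 beats in 4/4, so 2 per bar.
B: each chord is 3 beats in 5/4, so 5/3 per bar.
C: each chord is 6 beats in 6/4, so 1 per bar.
D: each chord is 2 beats in 7/4, so 3.5 per bar.
E: each chord is 1.5 beats in 2/4, so 4/3 per bar.
Slowest is C at 1 chords/bar.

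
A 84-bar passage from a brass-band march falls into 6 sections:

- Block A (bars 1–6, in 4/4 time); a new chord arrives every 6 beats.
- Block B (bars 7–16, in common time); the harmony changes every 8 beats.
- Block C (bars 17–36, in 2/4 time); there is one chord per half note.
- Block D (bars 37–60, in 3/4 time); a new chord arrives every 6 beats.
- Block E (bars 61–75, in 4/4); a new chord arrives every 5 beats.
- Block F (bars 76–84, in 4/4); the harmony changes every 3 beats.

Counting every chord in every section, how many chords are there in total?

65 chords

A: 6·4 = 24 beats, 24/6 = 4 chords.
B: 10·4 = 40 beats, 40/8 = 5 chords.
C: 20·2 = 40 beats, 40/2 = 20 chords.
D: 24·3 = 72 beats, 72/6 = 12 chords.
E: 15·4 = 60 beats, 60/5 = 12 chords.
F: 9·4 = 36 beats, 36/3 = 12 chords.
Total: 4 + 5 + 20 + 12 + 12 + 12 = 65.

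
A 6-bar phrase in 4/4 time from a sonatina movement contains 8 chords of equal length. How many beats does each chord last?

3 beats

6 bars × 4 beats/bar = 24 beats total.
24 beats ÷ 8 chords = 3 beats per chord.
(That is a dotted half note.)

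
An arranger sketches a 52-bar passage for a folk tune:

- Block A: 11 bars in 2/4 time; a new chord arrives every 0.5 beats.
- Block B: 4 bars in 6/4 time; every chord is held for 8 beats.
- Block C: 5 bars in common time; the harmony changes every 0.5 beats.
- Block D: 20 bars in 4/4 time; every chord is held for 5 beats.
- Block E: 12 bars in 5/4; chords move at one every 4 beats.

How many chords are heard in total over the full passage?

A: 11 bars × 2 beats = 22 beats; 0.5 beats/chord → 44 chords.
B: 4 bars × 6 beats = 24 beats; 8 beats/chord → 3 chords.
C: 5 bars × 4 beats = 20 beats; 0.5 beats/chord → 40 chords.
D: 20 bars × 4 beats = 80 beats; 5 beats/chord → 16 chords.
E: 12 bars × 5 beats = 60 beats; 4 beats/chord → 15 chords.
Total: 44 + 3 + 40 + 16 + 15 = 118.

118 chords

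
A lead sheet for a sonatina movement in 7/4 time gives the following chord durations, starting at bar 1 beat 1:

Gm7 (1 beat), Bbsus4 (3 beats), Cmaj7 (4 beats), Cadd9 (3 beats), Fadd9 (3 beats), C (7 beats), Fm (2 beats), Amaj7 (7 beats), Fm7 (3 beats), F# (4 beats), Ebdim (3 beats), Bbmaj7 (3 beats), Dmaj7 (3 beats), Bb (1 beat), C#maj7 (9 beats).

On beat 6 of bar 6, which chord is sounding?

Bbmaj7

Beat 6 of bar 6 is beat (6−1)×7 + 6 = 41 overall.
Running totals: Gm7 ends at 1, Bbsus4 ends at 4, Cmaj7 ends at 8, Cadd9 ends at 11, Fadd9 ends at 14, C ends at 21, Fm ends at 23, Amaj7 ends at 30, Fm7 ends at 33, F# ends at 37, Ebdim ends at 40, Bbmaj7 ends at 43.
Beat 41 falls within Bbmaj7.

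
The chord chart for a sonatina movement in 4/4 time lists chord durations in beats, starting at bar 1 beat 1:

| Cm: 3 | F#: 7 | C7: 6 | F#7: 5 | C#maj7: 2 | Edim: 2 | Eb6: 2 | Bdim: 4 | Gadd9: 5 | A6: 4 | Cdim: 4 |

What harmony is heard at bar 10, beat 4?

A6

Beat 4 of bar 10 is beat (10−1)×4 + 4 = 40 overall.
Running totals: Cm ends at 3, F# ends at 10, C7 ends at 16, F#7 ends at 21, C#maj7 ends at 23, Edim ends at 25, Eb6 ends at 27, Bdim ends at 31, Gadd9 ends at 36, A6 ends at 40.
Beat 40 falls within A6.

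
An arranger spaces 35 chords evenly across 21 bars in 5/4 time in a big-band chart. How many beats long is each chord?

3 beats

21 bars × 5 beats/bar = 105 beats total.
105 beats ÷ 35 chords = 3 beats per chord.
(That is a dotted half note.)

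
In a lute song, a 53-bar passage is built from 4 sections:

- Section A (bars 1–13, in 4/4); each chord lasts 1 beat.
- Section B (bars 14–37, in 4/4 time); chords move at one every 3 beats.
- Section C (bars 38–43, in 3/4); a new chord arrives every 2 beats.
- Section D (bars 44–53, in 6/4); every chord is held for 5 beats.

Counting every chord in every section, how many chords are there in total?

105 chords

A: 13·4 = 52 beats, 52/1 = 52 chords.
B: 24·4 = 96 beats, 96/3 = 32 chords.
C: 6·3 = 18 beats, 18/2 = 9 chords.
D: 10·6 = 60 beats, 60/5 = 12 chords.
Total: 52 + 32 + 9 + 12 = 105.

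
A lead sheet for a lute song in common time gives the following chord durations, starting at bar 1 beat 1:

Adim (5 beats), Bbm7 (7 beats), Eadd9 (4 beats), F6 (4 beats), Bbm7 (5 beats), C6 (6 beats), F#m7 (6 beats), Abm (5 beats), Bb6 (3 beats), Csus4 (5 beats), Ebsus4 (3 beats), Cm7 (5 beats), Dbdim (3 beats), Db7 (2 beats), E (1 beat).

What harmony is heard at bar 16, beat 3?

Beat 3 of bar 16 is beat (16−1)×4 + 3 = 63 overall.
Running totals: Adim ends at 5, Bbm7 ends at 12, Eadd9 ends at 16, F6 ends at 20, Bbm7 ends at 25, C6 ends at 31, F#m7 ends at 37, Abm ends at 42, Bb6 ends at 45, Csus4 ends at 50, Ebsus4 ends at 53, Cm7 ends at 58, Dbdim ends at 61, Db7 ends at 63.
Beat 63 falls within Db7.

Db7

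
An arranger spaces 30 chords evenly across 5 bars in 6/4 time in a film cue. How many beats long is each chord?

1 beat

5 bars × 6 beats/bar = 30 beats total.
30 beats ÷ 30 chords = 1 beats per chord.
(That is a quarter note.)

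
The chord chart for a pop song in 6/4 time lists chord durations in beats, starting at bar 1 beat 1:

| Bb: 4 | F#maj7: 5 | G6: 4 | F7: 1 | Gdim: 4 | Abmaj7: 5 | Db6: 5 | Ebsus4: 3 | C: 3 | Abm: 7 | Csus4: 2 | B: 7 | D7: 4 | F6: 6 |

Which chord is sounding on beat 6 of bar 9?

D7

Beat 6 of bar 9 is beat (9−1)×6 + 6 = 54 overall.
Running totals: Bb ends at 4, F#maj7 ends at 9, G6 ends at 13, F7 ends at 14, Gdim ends at 18, Abmaj7 ends at 23, Db6 ends at 28, Ebsus4 ends at 31, C ends at 34, Abm ends at 41, Csus4 ends at 43, B ends at 50, D7 ends at 54.
Beat 54 falls within D7.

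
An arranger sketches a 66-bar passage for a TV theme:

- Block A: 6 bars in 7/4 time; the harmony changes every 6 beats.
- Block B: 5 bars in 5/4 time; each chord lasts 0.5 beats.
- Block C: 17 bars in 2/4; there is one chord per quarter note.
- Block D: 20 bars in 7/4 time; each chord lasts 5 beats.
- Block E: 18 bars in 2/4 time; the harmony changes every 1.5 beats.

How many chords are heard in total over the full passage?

143 chords

A: 6 bars × 7 beats = 42 beats; 6 beats/chord → 7 chords.
B: 5 bars × 5 beats = 25 beats; 0.5 beats/chord → 50 chords.
C: 17 bars × 2 beats = 34 beats; 1 beat/chord → 34 chords.
D: 20 bars × 7 beats = 140 beats; 5 beats/chord → 28 chords.
E: 18 bars × 2 beats = 36 beats; 1.5 beats/chord → 24 chords.
Total: 7 + 50 + 34 + 28 + 24 = 143.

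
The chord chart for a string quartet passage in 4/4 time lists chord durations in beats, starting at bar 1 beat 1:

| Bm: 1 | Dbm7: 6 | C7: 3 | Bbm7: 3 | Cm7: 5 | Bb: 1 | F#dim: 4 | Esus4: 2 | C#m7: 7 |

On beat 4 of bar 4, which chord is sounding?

Cm7

Beat 4 of bar 4 is beat (4−1)×4 + 4 = 16 overall.
Running totals: Bm ends at 1, Dbm7 ends at 7, C7 ends at 10, Bbm7 ends at 13, Cm7 ends at 18.
Beat 16 falls within Cm7.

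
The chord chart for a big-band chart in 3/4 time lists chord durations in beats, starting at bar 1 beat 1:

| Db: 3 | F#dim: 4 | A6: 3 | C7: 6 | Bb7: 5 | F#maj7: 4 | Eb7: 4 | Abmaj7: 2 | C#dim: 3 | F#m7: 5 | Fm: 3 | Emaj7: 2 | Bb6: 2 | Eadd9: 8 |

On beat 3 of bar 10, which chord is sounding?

Abmaj7

Beat 3 of bar 10 is beat (10−1)×3 + 3 = 30 overall.
Running totals: Db ends at 3, F#dim ends at 7, A6 ends at 10, C7 ends at 16, Bb7 ends at 21, F#maj7 ends at 25, Eb7 ends at 29, Abmaj7 ends at 31.
Beat 30 falls within Abmaj7.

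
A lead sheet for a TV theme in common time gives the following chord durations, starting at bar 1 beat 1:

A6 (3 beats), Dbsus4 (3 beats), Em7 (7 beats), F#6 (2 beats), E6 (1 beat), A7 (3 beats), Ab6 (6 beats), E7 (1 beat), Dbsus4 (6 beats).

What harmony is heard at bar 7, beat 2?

Beat 2 of bar 7 is beat (7−1)×4 + 2 = 26 overall.
Running totals: A6 ends at 3, Dbsus4 ends at 6, Em7 ends at 13, F#6 ends at 15, E6 ends at 16, A7 ends at 19, Ab6 ends at 25, E7 ends at 26.
Beat 26 falls within E7.

E7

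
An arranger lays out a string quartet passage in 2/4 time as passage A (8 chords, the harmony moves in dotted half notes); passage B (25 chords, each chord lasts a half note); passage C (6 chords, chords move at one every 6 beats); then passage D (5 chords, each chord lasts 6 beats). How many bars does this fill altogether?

A: 8 × 3 = 24 beats = 12 bars.
B: 25 × 2 = 50 beats = 25 bars.
C: 6 × 6 = 36 beats = 18 bars.
D: 5 × 6 = 30 beats = 15 bars.
Total: 12 + 25 + 18 + 15 = 70 bars.

70 bars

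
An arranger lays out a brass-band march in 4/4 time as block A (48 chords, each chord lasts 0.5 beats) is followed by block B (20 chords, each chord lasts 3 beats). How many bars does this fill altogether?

A: 48 × 0.5 = 24 beats = 6 bars.
B: 20 × 3 = 60 beats = 15 bars.
Total: 6 + 15 = 21 bars.

21 bars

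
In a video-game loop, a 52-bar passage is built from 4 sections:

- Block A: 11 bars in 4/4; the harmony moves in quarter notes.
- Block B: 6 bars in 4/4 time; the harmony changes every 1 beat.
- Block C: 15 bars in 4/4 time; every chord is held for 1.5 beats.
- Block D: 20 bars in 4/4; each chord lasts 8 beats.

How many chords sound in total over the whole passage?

A has 44 beats and chords last 1 each, so 44 chords.
B has 24 beats and chords last 1 each, so 24 chords.
C has 60 beats and chords last 1.5 each, so 40 chords.
D has 80 beats and chords last 8 each, so 10 chords.
Total: 44 + 24 + 40 + 10 = 118.

118 chords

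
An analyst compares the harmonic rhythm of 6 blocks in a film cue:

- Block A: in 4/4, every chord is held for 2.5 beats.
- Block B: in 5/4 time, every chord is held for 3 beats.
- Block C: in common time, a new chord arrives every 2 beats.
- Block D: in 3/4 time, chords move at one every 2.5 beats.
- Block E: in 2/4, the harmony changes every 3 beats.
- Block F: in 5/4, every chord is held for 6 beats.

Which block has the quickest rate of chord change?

A: each chord is 2.5 beats in 4/4, so 1.6 per bar.
B: each chord is 3 beats in 5/4, so 5/3 per bar.
C: each chord is 2 beats in 4/4, so 2 per bar.
D: each chord is 2.5 beats in 3/4, so 1.2 per bar.
E: each chord is 3 beats in 2/4, so 2/3 per bar.
F: each chord is 6 beats in 5/4, so 5/6 per bar.
Fastest is C at 2 chords/bar.

Block C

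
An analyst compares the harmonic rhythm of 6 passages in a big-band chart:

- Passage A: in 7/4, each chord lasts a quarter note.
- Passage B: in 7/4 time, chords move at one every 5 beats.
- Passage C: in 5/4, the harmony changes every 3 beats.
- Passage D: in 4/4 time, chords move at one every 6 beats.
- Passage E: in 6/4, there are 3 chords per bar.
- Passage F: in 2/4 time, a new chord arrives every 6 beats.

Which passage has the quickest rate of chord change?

A: 7 beats/bar ÷ 1 beat/chord = 7 chords/bar.
B: 7 beats/bar ÷ 5 beats/chord = 1.4 chords/bar.
C: 5 beats/bar ÷ 3 beats/chord = 5/3 chords/bar.
D: 4 beats/bar ÷ 6 beats/chord = 2/3 chords/bar.
E: 6 beats/bar ÷ 2 beats/chord = 3 chords/bar.
F: 2 beats/bar ÷ 6 beats/chord = 1/3 chords/bar.
Fastest is A at 7 chords/bar.

Passage A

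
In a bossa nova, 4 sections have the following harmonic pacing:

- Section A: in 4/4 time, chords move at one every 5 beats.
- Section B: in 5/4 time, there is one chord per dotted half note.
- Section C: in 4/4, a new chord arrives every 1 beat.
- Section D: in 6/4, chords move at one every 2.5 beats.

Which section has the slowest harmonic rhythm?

A: 4 beats/bar ÷ 5 beats/chord = 0.8 chords/bar.
B: 5 beats/bar ÷ 3 beats/chord = 5/3 chords/bar.
C: 4 beats/bar ÷ 1 beat/chord = 4 chords/bar.
D: 6 beats/bar ÷ 2.5 beats/chord = 2.4 chords/bar.
Slowest is A at 0.8 chords/bar.

Section A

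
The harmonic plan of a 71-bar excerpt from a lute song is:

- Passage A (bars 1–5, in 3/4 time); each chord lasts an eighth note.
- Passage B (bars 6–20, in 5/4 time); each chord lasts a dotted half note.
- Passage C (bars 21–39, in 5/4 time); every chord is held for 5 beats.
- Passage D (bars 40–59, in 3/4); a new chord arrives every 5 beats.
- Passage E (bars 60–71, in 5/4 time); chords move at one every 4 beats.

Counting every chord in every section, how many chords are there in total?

A: 5 bars × 3 beats = 15 beats; 0.5 beats/chord → 30 chords.
B: 15 bars × 5 beats = 75 beats; 3 beats/chord → 25 chords.
C: 19 bars × 5 beats = 95 beats; 5 beats/chord → 19 chords.
D: 20 bars × 3 beats = 60 beats; 5 beats/chord → 12 chords.
E: 12 bars × 5 beats = 60 beats; 4 beats/chord → 15 chords.
Total: 30 + 25 + 19 + 12 + 15 = 101.

101 chords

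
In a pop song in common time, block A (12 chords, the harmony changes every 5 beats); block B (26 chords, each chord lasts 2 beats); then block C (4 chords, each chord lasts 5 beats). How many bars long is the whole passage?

33 bars

A: 12 × 5 = 60 beats = 15 bars.
B: 26 × 2 = 52 beats = 13 bars.
C: 4 × 5 = 20 beats = 5 bars.
Total: 15 + 13 + 5 = 33 bars.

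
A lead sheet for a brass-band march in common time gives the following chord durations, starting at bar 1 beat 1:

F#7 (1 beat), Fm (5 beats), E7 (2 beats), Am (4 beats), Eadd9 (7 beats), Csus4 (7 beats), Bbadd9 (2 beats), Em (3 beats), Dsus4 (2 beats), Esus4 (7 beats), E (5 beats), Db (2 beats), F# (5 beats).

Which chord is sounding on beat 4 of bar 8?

Beat 4 of bar 8 is beat (8−1)×4 + 4 = 32 overall.
Running totals: F#7 ends at 1, Fm ends at 6, E7 ends at 8, Am ends at 12, Eadd9 ends at 19, Csus4 ends at 26, Bbadd9 ends at 28, Em ends at 31, Dsus4 ends at 33.
Beat 32 falls within Dsus4.

Dsus4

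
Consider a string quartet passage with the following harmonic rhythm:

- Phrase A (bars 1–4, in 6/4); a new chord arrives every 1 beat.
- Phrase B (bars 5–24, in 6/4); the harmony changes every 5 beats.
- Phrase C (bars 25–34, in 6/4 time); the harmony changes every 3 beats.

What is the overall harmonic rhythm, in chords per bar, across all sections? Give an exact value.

2 chords per bar

A: 4 × 6 = 24 beats ÷ 1 = 24 chords.
B: 20 × 6 = 120 beats ÷ 5 = 24 chords.
C: 10 × 6 = 60 beats ÷ 3 = 20 chords.
Overall: 68 chords over 34 bars → 68/34 = 2 chords per bar.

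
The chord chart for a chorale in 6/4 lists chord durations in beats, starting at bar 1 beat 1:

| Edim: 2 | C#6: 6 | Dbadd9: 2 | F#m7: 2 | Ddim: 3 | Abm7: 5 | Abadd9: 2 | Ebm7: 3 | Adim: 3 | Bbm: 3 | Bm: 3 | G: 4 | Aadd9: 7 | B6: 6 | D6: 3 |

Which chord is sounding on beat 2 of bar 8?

Aadd9

Beat 2 of bar 8 is beat (8−1)×6 + 2 = 44 overall.
Running totals: Edim ends at 2, C#6 ends at 8, Dbadd9 ends at 10, F#m7 ends at 12, Ddim ends at 15, Abm7 ends at 20, Abadd9 ends at 22, Ebm7 ends at 25, Adim ends at 28, Bbm ends at 31, Bm ends at 34, G ends at 38, Aadd9 ends at 45.
Beat 44 falls within Aadd9.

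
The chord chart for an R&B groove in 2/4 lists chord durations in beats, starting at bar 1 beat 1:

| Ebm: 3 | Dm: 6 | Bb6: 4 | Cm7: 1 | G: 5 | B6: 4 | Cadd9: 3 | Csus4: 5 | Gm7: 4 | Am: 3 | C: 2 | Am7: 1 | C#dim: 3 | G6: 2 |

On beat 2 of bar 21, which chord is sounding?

C#dim

Beat 2 of bar 21 is beat (21−1)×2 + 2 = 42 overall.
Running totals: Ebm ends at 3, Dm ends at 9, Bb6 ends at 13, Cm7 ends at 14, G ends at 19, B6 ends at 23, Cadd9 ends at 26, Csus4 ends at 31, Gm7 ends at 35, Am ends at 38, C ends at 40, Am7 ends at 41, C#dim ends at 44.
Beat 42 falls within C#dim.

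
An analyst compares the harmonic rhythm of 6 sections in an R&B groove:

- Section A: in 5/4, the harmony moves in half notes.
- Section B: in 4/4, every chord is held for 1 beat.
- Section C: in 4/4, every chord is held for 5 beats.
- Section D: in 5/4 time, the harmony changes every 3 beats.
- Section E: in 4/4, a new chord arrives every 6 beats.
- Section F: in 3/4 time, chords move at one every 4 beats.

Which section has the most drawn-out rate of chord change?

Section E

A: 5/2 = 2.5 chords/bar.
B: 4/1 = 4 chords/bar.
C: 4/5 = 0.8 chords/bar.
D: 5/3 = 5/3 chords/bar.
E: 4/6 = 2/3 chords/bar.
F: 3/4 = 0.75 chords/bar.
Slowest is E at 2/3 chords/bar.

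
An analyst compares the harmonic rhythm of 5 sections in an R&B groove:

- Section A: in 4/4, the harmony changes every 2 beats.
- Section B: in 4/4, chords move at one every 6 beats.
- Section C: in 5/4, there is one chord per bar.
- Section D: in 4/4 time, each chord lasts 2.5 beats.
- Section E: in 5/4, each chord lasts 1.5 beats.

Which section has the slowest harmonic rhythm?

Section B

A: 4/2 = 2 chords/bar.
B: 4/6 = 2/3 chords/bar.
C: 5/5 = 1 chord/bar.
D: 4/2.5 = 1.6 chords/bar.
E: 5/1.5 = 10/3 chords/bar.
Slowest is B at 2/3 chords/bar.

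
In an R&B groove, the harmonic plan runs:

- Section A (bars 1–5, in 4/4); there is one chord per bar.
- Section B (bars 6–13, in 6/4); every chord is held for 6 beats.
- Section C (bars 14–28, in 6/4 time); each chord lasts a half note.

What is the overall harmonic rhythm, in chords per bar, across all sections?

A: 5 × 4 = 20 beats ÷ 4 = 5 chords.
B: 8 × 6 = 48 beats ÷ 6 = 8 chords.
C: 15 × 6 = 90 beats ÷ 2 = 45 chords.
Overall: 58 chords over 28 bars → 58/28 = 29/14 chords per bar.

29/14 chords per bar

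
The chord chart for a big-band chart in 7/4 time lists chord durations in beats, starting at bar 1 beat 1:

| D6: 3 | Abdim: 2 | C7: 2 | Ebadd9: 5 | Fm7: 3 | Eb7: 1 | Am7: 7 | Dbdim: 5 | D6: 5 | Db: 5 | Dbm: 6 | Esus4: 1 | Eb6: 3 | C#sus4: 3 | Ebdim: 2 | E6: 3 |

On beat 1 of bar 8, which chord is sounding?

C#sus4

Beat 1 of bar 8 is beat (8−1)×7 + 1 = 50 overall.
Running totals: D6 ends at 3, Abdim ends at 5, C7 ends at 7, Ebadd9 ends at 12, Fm7 ends at 15, Eb7 ends at 16, Am7 ends at 23, Dbdim ends at 28, D6 ends at 33, Db ends at 38, Dbm ends at 44, Esus4 ends at 45, Eb6 ends at 48, C#sus4 ends at 51.
Beat 50 falls within C#sus4.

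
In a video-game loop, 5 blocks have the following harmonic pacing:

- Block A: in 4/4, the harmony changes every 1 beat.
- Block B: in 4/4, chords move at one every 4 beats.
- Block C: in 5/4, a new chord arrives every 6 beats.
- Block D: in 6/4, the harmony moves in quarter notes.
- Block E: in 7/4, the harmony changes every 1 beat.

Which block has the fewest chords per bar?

A: 4 beats/bar ÷ 1 beat/chord = 4 chords/bar.
B: 4 beats/bar ÷ 4 beats/chord = 1 chord/bar.
C: 5 beats/bar ÷ 6 beats/chord = 5/6 chords/bar.
D: 6 beats/bar ÷ 1 beat/chord = 6 chords/bar.
E: 7 beats/bar ÷ 1 beat/chord = 7 chords/bar.
Slowest is C at 5/6 chords/bar.

Block C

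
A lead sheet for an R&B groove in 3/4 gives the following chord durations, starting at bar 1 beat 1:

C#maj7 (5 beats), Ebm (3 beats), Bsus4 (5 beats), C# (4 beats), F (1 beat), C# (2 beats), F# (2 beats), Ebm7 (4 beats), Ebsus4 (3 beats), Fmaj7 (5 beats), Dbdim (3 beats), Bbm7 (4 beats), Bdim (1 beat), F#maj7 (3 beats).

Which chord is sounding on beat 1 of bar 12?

Beat 1 of bar 12 is beat (12−1)×3 + 1 = 34 overall.
Running totals: C#maj7 ends at 5, Ebm ends at 8, Bsus4 ends at 13, C# ends at 17, F ends at 18, C# ends at 20, F# ends at 22, Ebm7 ends at 26, Ebsus4 ends at 29, Fmaj7 ends at 34.
Beat 34 falls within Fmaj7.

Fmaj7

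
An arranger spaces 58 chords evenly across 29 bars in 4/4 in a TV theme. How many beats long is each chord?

2 beats

29 bars × 4 beats/bar = 116 beats total.
116 beats ÷ 58 chords = 2 beats per chord.
(That is a half note.)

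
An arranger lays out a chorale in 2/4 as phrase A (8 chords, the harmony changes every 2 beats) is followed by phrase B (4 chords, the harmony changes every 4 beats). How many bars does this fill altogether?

16 bars

A: 8 × 2 = 16 beats = 8 bars.
B: 4 × 4 = 16 beats = 8 bars.
Total: 8 + 8 = 16 bars.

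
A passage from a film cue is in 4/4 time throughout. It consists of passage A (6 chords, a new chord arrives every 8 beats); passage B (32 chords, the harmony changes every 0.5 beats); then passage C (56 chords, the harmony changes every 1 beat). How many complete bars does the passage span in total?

30 bars

A: 6 × 8 = 48 beats = 12 bars.
B: 32 × 0.5 = 16 beats = 4 bars.
C: 56 × 1 = 56 beats = 14 bars.
Total: 12 + 4 + 14 = 30 bars.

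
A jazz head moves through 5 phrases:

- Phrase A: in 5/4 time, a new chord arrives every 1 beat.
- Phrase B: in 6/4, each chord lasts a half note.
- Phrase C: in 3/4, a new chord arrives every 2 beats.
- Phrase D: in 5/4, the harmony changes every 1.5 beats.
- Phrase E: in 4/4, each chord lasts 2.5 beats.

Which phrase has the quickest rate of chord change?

A: each chord is 1 beat in 5/4, so 5 per bar.
B: each chord is 2 beats in 6/4, so 3 per bar.
C: each chord is 2 beats in 3/4, so 1.5 per bar.
D: each chord is 1.5 beats in 5/4, so 10/3 per bar.
E: each chord is 2.5 beats in 4/4, so 1.6 per bar.
Fastest is A at 5 chords/bar.

Phrase A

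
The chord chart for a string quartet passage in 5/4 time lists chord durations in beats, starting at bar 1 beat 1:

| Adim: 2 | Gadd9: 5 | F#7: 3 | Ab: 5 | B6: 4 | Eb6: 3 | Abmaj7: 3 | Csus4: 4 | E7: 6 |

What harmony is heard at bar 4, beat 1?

B6

Beat 1 of bar 4 is beat (4−1)×5 + 1 = 16 overall.
Running totals: Adim ends at 2, Gadd9 ends at 7, F#7 ends at 10, Ab ends at 15, B6 ends at 19.
Beat 16 falls within B6.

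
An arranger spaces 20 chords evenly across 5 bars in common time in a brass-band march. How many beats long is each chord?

5 bars × 4 beats/bar = 20 beats total.
20 beats ÷ 20 chords = 1 beats per chord.
(That is a quarter note.)

1 beat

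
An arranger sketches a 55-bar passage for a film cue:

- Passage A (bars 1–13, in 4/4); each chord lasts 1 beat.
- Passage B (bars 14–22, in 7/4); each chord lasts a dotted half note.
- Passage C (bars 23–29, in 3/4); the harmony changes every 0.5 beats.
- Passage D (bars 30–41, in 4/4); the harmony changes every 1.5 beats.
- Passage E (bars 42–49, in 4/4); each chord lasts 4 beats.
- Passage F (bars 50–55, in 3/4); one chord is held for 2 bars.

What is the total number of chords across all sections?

158 chords

A: 13 bars × 4 beats = 52 beats; 1 beat/chord → 52 chords.
B: 9 bars × 7 beats = 63 beats; 3 beats/chord → 21 chords.
C: 7 bars × 3 beats = 21 beats; 0.5 beats/chord → 42 chords.
D: 12 bars × 4 beats = 48 beats; 1.5 beats/chord → 32 chords.
E: 8 bars × 4 beats = 32 beats; 4 beats/chord → 8 chords.
F: 6 bars × 3 beats = 18 beats; 6 beats/chord → 3 chords.
Total: 52 + 21 + 42 + 32 + 8 + 3 = 158.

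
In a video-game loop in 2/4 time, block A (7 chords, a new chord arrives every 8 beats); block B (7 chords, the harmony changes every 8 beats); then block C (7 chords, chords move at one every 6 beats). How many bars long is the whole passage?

A: 7 × 8 = 56 beats = 28 bars.
B: 7 × 8 = 56 beats = 28 bars.
C: 7 × 6 = 42 beats = 21 bars.
Total: 28 + 28 + 21 = 77 bars.

77 bars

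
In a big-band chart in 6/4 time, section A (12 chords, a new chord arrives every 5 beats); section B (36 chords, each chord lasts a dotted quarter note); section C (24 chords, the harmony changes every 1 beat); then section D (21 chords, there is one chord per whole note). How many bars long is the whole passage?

A: 12 × 5 = 60 beats = 10 bars.
B: 36 × 1.5 = 54 beats = 9 bars.
C: 24 × 1 = 24 beats = 4 bars.
D: 21 × 4 = 84 beats = 14 bars.
Total: 10 + 9 + 4 + 14 = 37 bars.

37 bars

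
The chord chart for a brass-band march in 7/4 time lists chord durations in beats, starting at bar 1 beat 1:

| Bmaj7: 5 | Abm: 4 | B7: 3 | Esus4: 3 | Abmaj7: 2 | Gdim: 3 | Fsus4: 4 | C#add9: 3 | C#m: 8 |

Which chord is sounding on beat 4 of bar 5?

C#m

Beat 4 of bar 5 is beat (5−1)×7 + 4 = 32 overall.
Running totals: Bmaj7 ends at 5, Abm ends at 9, B7 ends at 12, Esus4 ends at 15, Abmaj7 ends at 17, Gdim ends at 20, Fsus4 ends at 24, C#add9 ends at 27, C#m ends at 35.
Beat 32 falls within C#m.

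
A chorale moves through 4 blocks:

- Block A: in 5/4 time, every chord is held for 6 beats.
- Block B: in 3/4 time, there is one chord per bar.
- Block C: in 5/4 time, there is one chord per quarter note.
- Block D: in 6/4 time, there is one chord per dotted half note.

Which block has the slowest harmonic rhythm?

Block A

A: 5/6 = 5/6 chords/bar.
B: 3/3 = 1 chord/bar.
C: 5/1 = 5 chords/bar.
D: 6/3 = 2 chords/bar.
Slowest is A at 5/6 chords/bar.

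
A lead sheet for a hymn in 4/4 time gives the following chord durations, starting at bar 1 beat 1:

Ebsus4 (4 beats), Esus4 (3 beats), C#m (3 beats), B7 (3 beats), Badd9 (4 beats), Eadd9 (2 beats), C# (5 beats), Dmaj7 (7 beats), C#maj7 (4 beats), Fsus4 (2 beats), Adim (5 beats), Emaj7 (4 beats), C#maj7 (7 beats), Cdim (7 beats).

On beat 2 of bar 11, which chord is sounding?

Beat 2 of bar 11 is beat (11−1)×4 + 2 = 42 overall.
Running totals: Ebsus4 ends at 4, Esus4 ends at 7, C#m ends at 10, B7 ends at 13, Badd9 ends at 17, Eadd9 ends at 19, C# ends at 24, Dmaj7 ends at 31, C#maj7 ends at 35, Fsus4 ends at 37, Adim ends at 42.
Beat 42 falls within Adim.

Adim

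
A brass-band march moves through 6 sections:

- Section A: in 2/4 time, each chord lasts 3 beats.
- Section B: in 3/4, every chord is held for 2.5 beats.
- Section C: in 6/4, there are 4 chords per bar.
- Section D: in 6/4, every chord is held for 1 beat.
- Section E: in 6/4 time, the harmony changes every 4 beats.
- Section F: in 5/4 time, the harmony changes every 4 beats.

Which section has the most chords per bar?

Section D

A: 2/3 = 2/3 chords/bar.
B: 3/2.5 = 1.2 chords/bar.
C: 6/1.5 = 4 chords/bar.
D: 6/1 = 6 chords/bar.
E: 6/4 = 1.5 chords/bar.
F: 5/4 = 1.25 chords/bar.
Fastest is D at 6 chords/bar.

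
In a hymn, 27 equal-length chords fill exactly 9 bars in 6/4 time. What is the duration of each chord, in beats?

2 beats

9 bars × 6 beats/bar = 54 beats total.
54 beats ÷ 27 chords = 2 beats per chord.
(That is a half note.)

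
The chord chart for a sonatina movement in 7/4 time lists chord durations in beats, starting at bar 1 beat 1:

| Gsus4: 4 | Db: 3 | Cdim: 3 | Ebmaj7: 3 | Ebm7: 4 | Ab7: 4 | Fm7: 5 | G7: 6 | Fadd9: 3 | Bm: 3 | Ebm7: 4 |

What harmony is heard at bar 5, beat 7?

Fadd9

Beat 7 of bar 5 is beat (5−1)×7 + 7 = 35 overall.
Running totals: Gsus4 ends at 4, Db ends at 7, Cdim ends at 10, Ebmaj7 ends at 13, Ebm7 ends at 17, Ab7 ends at 21, Fm7 ends at 26, G7 ends at 32, Fadd9 ends at 35.
Beat 35 falls within Fadd9.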